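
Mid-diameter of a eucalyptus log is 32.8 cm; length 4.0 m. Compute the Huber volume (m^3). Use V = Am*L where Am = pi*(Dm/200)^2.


Huber: V = Am * L,  Am = pi*(Dm/200)^2
Am = pi*(32.8/200)^2 = 0.084496 m^2
V = 0.084496*4.0 = 0.338 m^3

0.338


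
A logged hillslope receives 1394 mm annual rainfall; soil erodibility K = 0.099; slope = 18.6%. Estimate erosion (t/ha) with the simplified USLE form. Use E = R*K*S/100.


Formula: E = R * K * S / 100  (simplified USLE)
R * K = 1394 * 0.099 = 138.006
E = 138.006 * 18.6 / 100 = 25.67 t/ha

25.67


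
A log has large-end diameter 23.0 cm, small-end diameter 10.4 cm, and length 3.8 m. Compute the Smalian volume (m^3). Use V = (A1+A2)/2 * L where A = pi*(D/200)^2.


Smalian: V = (A1 + A2)/2 * L,  A = pi*(D/200)^2
A1 = pi*(23.0/200)^2 = 0.041548 m^2
A2 = pi*(10.4/200)^2 = 0.008495 m^2
V = (0.041548+0.008495)/2*3.8 = 0.0951 m^3

0.0951


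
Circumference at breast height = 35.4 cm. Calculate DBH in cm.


Formula: DBH = C / pi
DBH = 35.4 / pi
pi = 3.14159...
DBH = 11.3 cm

11.3


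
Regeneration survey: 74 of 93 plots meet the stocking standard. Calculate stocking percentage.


Formula: Stocking % = stocked plots / total plots * 100
Stocking = 74 / 93 * 100
Stocking = 0.7957 * 100 = 79.6%

79.6


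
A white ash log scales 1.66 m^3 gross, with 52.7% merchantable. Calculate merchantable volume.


Formula: MV = V_total * (merchantable_pct / 100)
Merchantable fraction = 52.7% / 100 = 0.527
MV = 1.66 m^3 * 0.527 = 0.875 m^3

0.875


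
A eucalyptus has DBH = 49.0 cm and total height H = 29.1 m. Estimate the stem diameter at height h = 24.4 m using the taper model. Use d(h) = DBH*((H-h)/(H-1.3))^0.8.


Taper: d(h) = DBH * ((H - h) / (H - 1.3))^0.8
Numerator = H - h = 29.1 - 24.4 = 4.7 m
Denominator = H - 1.3 = 29.1 - 1.3 = 27.8 m
Ratio = 4.7 / 27.8 = 0.16906
d = 49.0 * 0.16906^0.8 = 11.8 cm

11.8


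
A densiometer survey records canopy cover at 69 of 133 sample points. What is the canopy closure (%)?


Formula: Canopy closure = covered points / total points * 100
Closure = 69 / 133 * 100
Closure = 0.5188 * 100 = 51.9%

51.9


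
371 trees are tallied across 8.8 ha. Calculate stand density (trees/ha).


Formula: Stand Density = N_trees / Area_ha
Density = 371 trees / 8.8 ha
Density = 42 trees/ha

42


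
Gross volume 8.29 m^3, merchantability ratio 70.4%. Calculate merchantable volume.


Formula: MV = V_total * (merchantable_pct / 100)
Merchantable fraction = 70.4% / 100 = 0.704
MV = 8.29 m^3 * 0.704 = 5.836 m^3

5.836


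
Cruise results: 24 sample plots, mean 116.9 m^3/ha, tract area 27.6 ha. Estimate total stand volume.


Formula: Total Volume = Mean Volume per ha * Total Area
Total Volume = 116.9 m^3/ha * 27.6 ha
Total Volume = 3226 m^3

3226


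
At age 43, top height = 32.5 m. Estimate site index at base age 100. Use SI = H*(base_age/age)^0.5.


Formula: SI = H_dom * (base_age / age)^0.5
Age ratio = 100 / 43 = 2.32558
sqrt(age_ratio) = 1.52499
SI = 32.5 * 1.52499 = 49.6 m

49.6


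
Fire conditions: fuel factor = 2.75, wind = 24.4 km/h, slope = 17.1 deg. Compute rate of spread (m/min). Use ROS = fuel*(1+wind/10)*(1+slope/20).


Formula: ROS = fuel * (1 + wind/10) * (1 + slope/20)
Wind factor = 1 + 24.4/10 = 3.44
Slope factor = 1 + 17.1/20 = 1.855
ROS = 2.75 * 3.44 * 1.855 = 17.55 m/min

17.55


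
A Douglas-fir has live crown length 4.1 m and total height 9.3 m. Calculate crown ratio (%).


Formula: Crown Ratio = (Crown Length / Total Height) * 100
CR = (4.1 m / 9.3 m) * 100
CR = 0.4409 * 100 = 44.1%

44.1


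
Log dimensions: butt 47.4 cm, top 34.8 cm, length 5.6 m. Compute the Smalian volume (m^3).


Smalian: V = (A1 + A2)/2 * L,  A = pi*(D/200)^2
A1 = pi*(47.4/200)^2 = 0.17646 m^2
A2 = pi*(34.8/200)^2 = 0.095115 m^2
V = (0.17646+0.095115)/2*5.6 = 0.7604 m^3

0.7604


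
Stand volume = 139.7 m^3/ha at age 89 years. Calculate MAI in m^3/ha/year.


Formula: MAI = Total Volume / Stand Age
MAI = 139.7 m^3/ha / 89 years
MAI = 1.57 m^3/ha/year

1.57


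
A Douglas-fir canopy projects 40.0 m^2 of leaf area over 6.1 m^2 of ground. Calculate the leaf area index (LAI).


Formula: LAI = total leaf area / ground area  (dimensionless)
LAI = 40.0 m^2 / 6.1 m^2
LAI = 6.56

6.56


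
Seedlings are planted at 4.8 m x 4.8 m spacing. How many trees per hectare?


Formula: TPH = 10000 m^2/ha / (spacing_x * spacing_y)
Area per tree = 4.8 m * 4.8 m = 23.04 m^2
TPH = 10000 / 23.04 = 434 trees/ha

434


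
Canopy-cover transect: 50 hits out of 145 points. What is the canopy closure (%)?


Formula: Canopy closure = covered points / total points * 100
Closure = 50 / 145 * 100
Closure = 0.3448 * 100 = 34.5%

34.5


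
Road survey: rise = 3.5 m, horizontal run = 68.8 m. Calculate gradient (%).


Formula: Gradient = rise / run * 100
Gradient = 3.5 / 68.8 * 100 = 5.1%

5.1


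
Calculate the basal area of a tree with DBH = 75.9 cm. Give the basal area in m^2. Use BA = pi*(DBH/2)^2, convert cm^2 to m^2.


Formula: BA = pi * (DBH/2)^2 / 10000  (cm^2 to m^2)
Radius = DBH/2 = 75.9/2 = 37.95 cm
BA = pi * 37.95^2 / 10000
   = 4524.5296 cm^2 / 10000
   = 0.4525 m^2

0.4525


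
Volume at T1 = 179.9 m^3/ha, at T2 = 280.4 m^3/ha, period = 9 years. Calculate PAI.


Formula: PAI = (V_T2 - V_T1) / (T2 - T1)
Volume increment = 280.4 - 179.9 = 100.5 m^3/ha
PAI = 100.5 / 9 = 11.17 m^3/ha/year

11.17


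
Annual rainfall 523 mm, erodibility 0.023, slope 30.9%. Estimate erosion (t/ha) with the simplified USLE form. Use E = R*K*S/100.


Formula: E = R * K * S / 100  (simplified USLE)
R * K = 523 * 0.023 = 12.029
E = 12.029 * 30.9 / 100 = 3.72 t/ha

3.72


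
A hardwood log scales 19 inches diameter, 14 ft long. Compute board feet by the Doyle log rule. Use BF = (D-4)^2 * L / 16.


Doyle: BF = (D - 4)^2 * L / 16
Adjusted diameter = 19 - 4 = 15 in
(D-4)^2 = 15^2 = 225
BF = 225 * 14 / 16 = 197 BF

197


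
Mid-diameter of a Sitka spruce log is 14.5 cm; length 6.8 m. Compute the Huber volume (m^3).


Huber: V = Am * L,  Am = pi*(Dm/200)^2
Am = pi*(14.5/200)^2 = 0.016513 m^2
V = 0.016513*6.8 = 0.1123 m^3

0.1123


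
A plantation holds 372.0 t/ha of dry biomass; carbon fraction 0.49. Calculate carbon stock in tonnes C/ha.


Formula: Carbon Stock = Biomass * Carbon Fraction
C = 372.0 t/ha * 0.49
C = 182.3 t C/ha

182.3


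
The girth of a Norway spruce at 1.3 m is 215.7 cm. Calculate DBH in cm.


Formula: DBH = C / pi
DBH = 215.7 / pi
pi = 3.14159...
DBH = 68.7 cm

68.7


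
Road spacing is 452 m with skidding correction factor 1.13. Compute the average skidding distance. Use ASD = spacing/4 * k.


Formula: ASD = (spacing / 4) * correction
Uncorrected distance = spacing / 4 = 452 / 4 = 113 m
ASD = 113 * 1.13 = 128 m

128


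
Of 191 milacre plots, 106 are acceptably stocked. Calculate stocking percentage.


Formula: Stocking % = stocked plots / total plots * 100
Stocking = 106 / 191 * 100
Stocking = 0.555 * 100 = 55.5%

55.5


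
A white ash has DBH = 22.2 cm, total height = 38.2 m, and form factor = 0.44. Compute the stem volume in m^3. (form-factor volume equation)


Formula: V = pi * (DBH/200)^2 * H * ff
Radius = DBH/200 = 22.2/200 = 0.111 m
Radius^2 = 0.111^2 = 0.012321 m^2
V = pi * 0.012321 * 38.2 * 0.44
V = 0.651 m^3

0.651


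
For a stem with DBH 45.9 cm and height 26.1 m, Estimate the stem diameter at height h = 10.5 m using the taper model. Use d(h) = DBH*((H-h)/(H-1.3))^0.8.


Taper: d(h) = DBH * ((H - h) / (H - 1.3))^0.8
Numerator = H - h = 26.1 - 10.5 = 15.6 m
Denominator = H - 1.3 = 26.1 - 1.3 = 24.8 m
Ratio = 15.6 / 24.8 = 0.62903
d = 45.9 * 0.62903^0.8 = 31.7 cm

31.7


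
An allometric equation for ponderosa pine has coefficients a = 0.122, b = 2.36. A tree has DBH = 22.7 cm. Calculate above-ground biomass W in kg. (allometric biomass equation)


Formula: W = a * DBH^b  (allometric power law)
DBH^b = 22.7^2.36 = 1585.7
W = 0.122 * 1585.7 = 193.5 kg

193.5


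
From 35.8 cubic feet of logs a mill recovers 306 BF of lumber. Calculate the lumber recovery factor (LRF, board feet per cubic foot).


Formula: LRF = Lumber Output (BF) / Log Input (ft^3)
LRF = 306 BF / 35.8 ft^3
LRF = 8.55 BF/ft^3

8.55


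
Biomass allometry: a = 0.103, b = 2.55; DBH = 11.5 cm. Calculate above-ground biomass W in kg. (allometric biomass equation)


Formula: W = a * DBH^b  (allometric power law)
DBH^b = 11.5^2.55 = 506.7334
W = 0.103 * 506.7334 = 52.2 kg

52.2


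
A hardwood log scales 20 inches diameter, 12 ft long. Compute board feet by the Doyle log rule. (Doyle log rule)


Doyle: BF = (D - 4)^2 * L / 16
Adjusted diameter = 20 - 4 = 16 in
(D-4)^2 = 16^2 = 256
BF = 256 * 12 / 16 = 192 BF

192


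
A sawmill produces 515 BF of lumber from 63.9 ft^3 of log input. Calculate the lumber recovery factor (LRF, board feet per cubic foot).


Formula: LRF = Lumber Output (BF) / Log Input (ft^3)
LRF = 515 BF / 63.9 ft^3
LRF = 8.06 BF/ft^3

8.06


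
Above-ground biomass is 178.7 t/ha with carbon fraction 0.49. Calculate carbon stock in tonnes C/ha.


Formula: Carbon Stock = Biomass * Carbon Fraction
C = 178.7 t/ha * 0.49
C = 87.6 t C/ha

87.6


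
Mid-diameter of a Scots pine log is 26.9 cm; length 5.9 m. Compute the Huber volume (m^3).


Huber: V = Am * L,  Am = pi*(Dm/200)^2
Am = pi*(26.9/200)^2 = 0.056832 m^2
V = 0.056832*5.9 = 0.3353 m^3

0.3353


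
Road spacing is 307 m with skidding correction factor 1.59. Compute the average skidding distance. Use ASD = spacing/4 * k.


Formula: ASD = (spacing / 4) * correction
Uncorrected distance = spacing / 4 = 307 / 4 = 76.75 m
ASD = 76.75 * 1.59 = 122 m

122


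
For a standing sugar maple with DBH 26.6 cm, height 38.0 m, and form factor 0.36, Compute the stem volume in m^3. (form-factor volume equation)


Formula: V = pi * (DBH/200)^2 * H * ff
Radius = DBH/200 = 26.6/200 = 0.133 m
Radius^2 = 0.133^2 = 0.017689 m^2
V = pi * 0.017689 * 38.0 * 0.36
V = 0.76 m^3

0.76


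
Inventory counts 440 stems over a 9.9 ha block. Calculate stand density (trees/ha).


Formula: Stand Density = N_trees / Area_ha
Density = 440 trees / 9.9 ha
Density = 44 trees/ha

44


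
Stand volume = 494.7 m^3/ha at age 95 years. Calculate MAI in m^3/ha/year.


Formula: MAI = Total Volume / Stand Age
MAI = 494.7 m^3/ha / 95 years
MAI = 5.21 m^3/ha/year

5.21


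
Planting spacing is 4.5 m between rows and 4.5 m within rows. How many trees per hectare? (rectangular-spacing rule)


Formula: TPH = 10000 m^2/ha / (spacing_x * spacing_y)
Area per tree = 4.5 m * 4.5 m = 20.25 m^2
TPH = 10000 / 20.25 = 494 trees/ha

494


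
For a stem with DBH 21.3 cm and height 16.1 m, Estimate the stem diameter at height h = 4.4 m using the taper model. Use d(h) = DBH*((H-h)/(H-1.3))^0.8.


Taper: d(h) = DBH * ((H - h) / (H - 1.3))^0.8
Numerator = H - h = 16.1 - 4.4 = 11.7 m
Denominator = H - 1.3 = 16.1 - 1.3 = 14.8 m
Ratio = 11.7 / 14.8 = 0.79054
d = 21.3 * 0.79054^0.8 = 17.6 cm

17.6


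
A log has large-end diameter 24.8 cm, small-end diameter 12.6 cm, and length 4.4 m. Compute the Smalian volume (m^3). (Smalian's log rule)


Smalian: V = (A1 + A2)/2 * L,  A = pi*(D/200)^2
A1 = pi*(24.8/200)^2 = 0.048305 m^2
A2 = pi*(12.6/200)^2 = 0.012469 m^2
V = (0.048305+0.012469)/2*4.4 = 0.1337 m^3

0.1337


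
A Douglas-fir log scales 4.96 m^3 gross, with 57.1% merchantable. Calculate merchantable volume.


Formula: MV = V_total * (merchantable_pct / 100)
Merchantable fraction = 57.1% / 100 = 0.571
MV = 4.96 m^3 * 0.571 = 2.832 m^3

2.832


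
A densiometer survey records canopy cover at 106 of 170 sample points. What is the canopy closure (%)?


Formula: Canopy closure = covered points / total points * 100
Closure = 106 / 170 * 100
Closure = 0.6235 * 100 = 62.4%

62.4


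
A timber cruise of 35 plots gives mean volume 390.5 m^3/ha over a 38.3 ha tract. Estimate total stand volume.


Formula: Total Volume = Mean Volume per ha * Total Area
Total Volume = 390.5 m^3/ha * 38.3 ha
Total Volume = 14956 m^3

14956


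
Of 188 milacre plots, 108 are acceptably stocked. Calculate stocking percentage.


Formula: Stocking % = stocked plots / total plots * 100
Stocking = 108 / 188 * 100
Stocking = 0.5745 * 100 = 57.4%

57.4


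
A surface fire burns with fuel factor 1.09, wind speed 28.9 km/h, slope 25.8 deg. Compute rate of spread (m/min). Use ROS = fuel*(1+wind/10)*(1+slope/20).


Formula: ROS = fuel * (1 + wind/10) * (1 + slope/20)
Wind factor = 1 + 28.9/10 = 3.89
Slope factor = 1 + 25.8/20 = 2.29
ROS = 1.09 * 3.89 * 2.29 = 9.71 m/min

9.71


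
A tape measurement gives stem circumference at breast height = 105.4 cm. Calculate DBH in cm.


Formula: DBH = C / pi
DBH = 105.4 / pi
pi = 3.14159...
DBH = 33.5 cm

33.5


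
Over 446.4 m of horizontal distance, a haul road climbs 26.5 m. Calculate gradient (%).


Formula: Gradient = rise / run * 100
Gradient = 26.5 / 446.4 * 100 = 5.9%

5.9


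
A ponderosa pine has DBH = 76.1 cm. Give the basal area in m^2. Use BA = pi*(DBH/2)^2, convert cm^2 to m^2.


Formula: BA = pi * (DBH/2)^2 / 10000  (cm^2 to m^2)
Radius = DBH/2 = 76.1/2 = 38.05 cm
BA = pi * 38.05^2 / 10000
   = 4548.4057 cm^2 / 10000
   = 0.4548 m^2

0.4548


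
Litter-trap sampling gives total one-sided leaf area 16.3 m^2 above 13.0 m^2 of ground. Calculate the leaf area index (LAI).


Formula: LAI = total leaf area / ground area  (dimensionless)
LAI = 16.3 m^2 / 13.0 m^2
LAI = 1.25

1.25


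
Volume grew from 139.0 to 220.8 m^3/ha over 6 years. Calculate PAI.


Formula: PAI = (V_T2 - V_T1) / (T2 - T1)
Volume increment = 220.8 - 139.0 = 81.8 m^3/ha
PAI = 81.8 / 6 = 13.63 m^3/ha/year

13.63


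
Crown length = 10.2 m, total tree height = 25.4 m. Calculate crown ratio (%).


Formula: Crown Ratio = (Crown Length / Total Height) * 100
CR = (10.2 m / 25.4 m) * 100
CR = 0.4016 * 100 = 40.2%

40.2


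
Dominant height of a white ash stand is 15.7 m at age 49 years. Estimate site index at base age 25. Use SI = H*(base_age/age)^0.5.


Formula: SI = H_dom * (base_age / age)^0.5
Age ratio = 25 / 49 = 0.5102
sqrt(age_ratio) = 0.71429
SI = 15.7 * 0.71429 = 11.2 m

11.2


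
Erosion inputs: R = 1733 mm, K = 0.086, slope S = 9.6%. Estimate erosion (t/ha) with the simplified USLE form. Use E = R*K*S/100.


Formula: E = R * K * S / 100  (simplified USLE)
R * K = 1733 * 0.086 = 149.038
E = 149.038 * 9.6 / 100 = 14.31 t/ha

14.31


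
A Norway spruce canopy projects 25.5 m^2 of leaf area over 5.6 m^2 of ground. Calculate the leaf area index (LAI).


Formula: LAI = total leaf area / ground area  (dimensionless)
LAI = 25.5 m^2 / 5.6 m^2
LAI = 4.55

4.55


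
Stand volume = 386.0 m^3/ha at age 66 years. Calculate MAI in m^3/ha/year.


Formula: MAI = Total Volume / Stand Age
MAI = 386.0 m^3/ha / 66 years
MAI = 5.85 m^3/ha/year

5.85


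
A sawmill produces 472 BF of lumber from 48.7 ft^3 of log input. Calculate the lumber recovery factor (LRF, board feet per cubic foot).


Formula: LRF = Lumber Output (BF) / Log Input (ft^3)
LRF = 472 BF / 48.7 ft^3
LRF = 9.69 BF/ft^3

9.69


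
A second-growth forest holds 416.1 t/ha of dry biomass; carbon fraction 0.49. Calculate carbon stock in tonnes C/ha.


Formula: Carbon Stock = Biomass * Carbon Fraction
C = 416.1 t/ha * 0.49
C = 203.9 t C/ha

203.9


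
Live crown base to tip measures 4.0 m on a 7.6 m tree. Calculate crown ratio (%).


Formula: Crown Ratio = (Crown Length / Total Height) * 100
CR = (4.0 m / 7.6 m) * 100
CR = 0.5263 * 100 = 52.6%

52.6


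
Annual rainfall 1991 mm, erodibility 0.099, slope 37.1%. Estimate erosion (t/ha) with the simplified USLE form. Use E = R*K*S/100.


Formula: E = R * K * S / 100  (simplified USLE)
R * K = 1991 * 0.099 = 197.109
E = 197.109 * 37.1 / 100 = 73.13 t/ha

73.13


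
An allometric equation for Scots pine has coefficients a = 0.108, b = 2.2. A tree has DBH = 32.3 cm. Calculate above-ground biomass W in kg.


Formula: W = a * DBH^b  (allometric power law)
DBH^b = 32.3^2.2 = 2090.4777
W = 0.108 * 2090.4777 = 225.8 kg

225.8


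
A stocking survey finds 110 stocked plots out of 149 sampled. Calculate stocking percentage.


Formula: Stocking % = stocked plots / total plots * 100
Stocking = 110 / 149 * 100
Stocking = 0.7383 * 100 = 73.8%

73.8


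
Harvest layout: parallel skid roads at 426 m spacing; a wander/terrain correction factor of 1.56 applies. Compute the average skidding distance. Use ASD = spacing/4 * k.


Formula: ASD = (spacing / 4) * correction
Uncorrected distance = spacing / 4 = 426 / 4 = 106.5 m
ASD = 106.5 * 1.56 = 166 m

166


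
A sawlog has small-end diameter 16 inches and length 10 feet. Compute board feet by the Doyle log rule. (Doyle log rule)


Doyle: BF = (D - 4)^2 * L / 16
Adjusted diameter = 16 - 4 = 12 in
(D-4)^2 = 12^2 = 144
BF = 144 * 10 / 16 = 90 BF

90


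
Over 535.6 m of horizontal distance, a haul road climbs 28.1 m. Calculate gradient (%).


Formula: Gradient = rise / run * 100
Gradient = 28.1 / 535.6 * 100 = 5.2%

5.2


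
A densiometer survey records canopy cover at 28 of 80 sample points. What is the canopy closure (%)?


Formula: Canopy closure = covered points / total points * 100
Closure = 28 / 80 * 100
Closure = 0.35 * 100 = 35.0%

35.0


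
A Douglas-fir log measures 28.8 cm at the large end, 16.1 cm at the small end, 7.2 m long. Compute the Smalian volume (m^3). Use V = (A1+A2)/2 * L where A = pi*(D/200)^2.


Smalian: V = (A1 + A2)/2 * L,  A = pi*(D/200)^2
A1 = pi*(28.8/200)^2 = 0.065144 m^2
A2 = pi*(16.1/200)^2 = 0.020358 m^2
V = (0.065144+0.020358)/2*7.2 = 0.3078 m^3

0.3078


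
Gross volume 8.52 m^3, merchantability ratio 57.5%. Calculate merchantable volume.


Formula: MV = V_total * (merchantable_pct / 100)
Merchantable fraction = 57.5% / 100 = 0.575
MV = 8.52 m^3 * 0.575 = 4.899 m^3

4.899


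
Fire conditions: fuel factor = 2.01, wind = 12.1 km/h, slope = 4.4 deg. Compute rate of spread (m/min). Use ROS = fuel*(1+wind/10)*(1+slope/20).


Formula: ROS = fuel * (1 + wind/10) * (1 + slope/20)
Wind factor = 1 + 12.1/10 = 2.21
Slope factor = 1 + 4.4/20 = 1.22
ROS = 2.01 * 2.21 * 1.22 = 5.42 m/min

5.42


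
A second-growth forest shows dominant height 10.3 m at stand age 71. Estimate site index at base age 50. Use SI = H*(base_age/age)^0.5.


Formula: SI = H_dom * (base_age / age)^0.5
Age ratio = 50 / 71 = 0.70423
sqrt(age_ratio) = 0.83918
SI = 10.3 * 0.83918 = 8.6 m

8.6


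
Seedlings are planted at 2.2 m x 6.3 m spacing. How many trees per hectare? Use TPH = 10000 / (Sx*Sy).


Formula: TPH = 10000 m^2/ha / (spacing_x * spacing_y)
Area per tree = 2.2 m * 6.3 m = 13.86 m^2
TPH = 10000 / 13.86 = 722 trees/ha

722


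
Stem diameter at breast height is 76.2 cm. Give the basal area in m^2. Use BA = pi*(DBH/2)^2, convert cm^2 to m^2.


Formula: BA = pi * (DBH/2)^2 / 10000  (cm^2 to m^2)
Radius = DBH/2 = 76.2/2 = 38.1 cm
BA = pi * 38.1^2 / 10000
   = 4560.3673 cm^2 / 10000
   = 0.456 m^2

0.456


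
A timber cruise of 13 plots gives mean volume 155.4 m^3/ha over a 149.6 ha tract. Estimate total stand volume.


Formula: Total Volume = Mean Volume per ha * Total Area
Total Volume = 155.4 m^3/ha * 149.6 ha
Total Volume = 23248 m^3

23248


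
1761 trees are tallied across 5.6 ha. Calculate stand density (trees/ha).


Formula: Stand Density = N_trees / Area_ha
Density = 1761 trees / 5.6 ha
Density = 314 trees/ha

314


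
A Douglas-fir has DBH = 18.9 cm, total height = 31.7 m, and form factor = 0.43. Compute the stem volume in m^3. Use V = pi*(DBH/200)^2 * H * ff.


Formula: V = pi * (DBH/200)^2 * H * ff
Radius = DBH/200 = 18.9/200 = 0.0945 m
Radius^2 = 0.0945^2 = 0.00893025 m^2
V = pi * 0.00893025 * 31.7 * 0.43
V = 0.382 m^3

0.382


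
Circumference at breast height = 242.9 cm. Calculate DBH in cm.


Formula: DBH = C / pi
DBH = 242.9 / pi
pi = 3.14159...
DBH = 77.3 cm

77.3


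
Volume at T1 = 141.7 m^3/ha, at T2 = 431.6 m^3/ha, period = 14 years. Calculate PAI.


Formula: PAI = (V_T2 - V_T1) / (T2 - T1)
Volume increment = 431.6 - 141.7 = 289.9 m^3/ha
PAI = 289.9 / 14 = 20.71 m^3/ha/year

20.71


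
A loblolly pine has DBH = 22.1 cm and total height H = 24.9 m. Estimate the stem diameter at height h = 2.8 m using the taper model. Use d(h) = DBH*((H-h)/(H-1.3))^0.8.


Taper: d(h) = DBH * ((H - h) / (H - 1.3))^0.8
Numerator = H - h = 24.9 - 2.8 = 22.1 m
Denominator = H - 1.3 = 24.9 - 1.3 = 23.6 m
Ratio = 22.1 / 23.6 = 0.93644
d = 22.1 * 0.93644^0.8 = 21.0 cm

21.0


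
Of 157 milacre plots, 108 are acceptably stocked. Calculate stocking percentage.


Formula: Stocking % = stocked plots / total plots * 100
Stocking = 108 / 157 * 100
Stocking = 0.6879 * 100 = 68.8%

68.8


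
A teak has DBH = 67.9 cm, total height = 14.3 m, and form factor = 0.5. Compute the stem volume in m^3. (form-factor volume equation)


Formula: V = pi * (DBH/200)^2 * H * ff
Radius = DBH/200 = 67.9/200 = 0.3395 m
Radius^2 = 0.3395^2 = 0.11526025 m^2
V = pi * 0.11526025 * 14.3 * 0.5
V = 2.589 m^3

2.589


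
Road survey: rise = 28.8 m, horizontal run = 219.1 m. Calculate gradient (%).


Formula: Gradient = rise / run * 100
Gradient = 28.8 / 219.1 * 100 = 13.1%

13.1


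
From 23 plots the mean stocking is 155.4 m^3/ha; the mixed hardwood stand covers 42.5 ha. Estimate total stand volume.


Formula: Total Volume = Mean Volume per ha * Total Area
Total Volume = 155.4 m^3/ha * 42.5 ha
Total Volume = 6605 m^3

6605


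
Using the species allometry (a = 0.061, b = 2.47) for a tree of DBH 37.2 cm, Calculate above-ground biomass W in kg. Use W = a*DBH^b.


Formula: W = a * DBH^b  (allometric power law)
DBH^b = 37.2^2.47 = 7572.531
W = 0.061 * 7572.531 = 461.9 kg

461.9


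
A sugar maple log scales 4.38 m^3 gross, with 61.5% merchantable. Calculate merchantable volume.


Formula: MV = V_total * (merchantable_pct / 100)
Merchantable fraction = 61.5% / 100 = 0.615
MV = 4.38 m^3 * 0.615 = 2.694 m^3

2.694


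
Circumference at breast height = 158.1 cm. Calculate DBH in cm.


Formula: DBH = C / pi
DBH = 158.1 / pi
pi = 3.14159...
DBH = 50.3 cm

50.3


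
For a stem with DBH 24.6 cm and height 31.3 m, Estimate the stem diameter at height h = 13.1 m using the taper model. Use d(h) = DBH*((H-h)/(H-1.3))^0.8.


Taper: d(h) = DBH * ((H - h) / (H - 1.3))^0.8
Numerator = H - h = 31.3 - 13.1 = 18.2 m
Denominator = H - 1.3 = 31.3 - 1.3 = 30.0 m
Ratio = 18.2 / 30.0 = 0.60667
d = 24.6 * 0.60667^0.8 = 16.5 cm

16.5


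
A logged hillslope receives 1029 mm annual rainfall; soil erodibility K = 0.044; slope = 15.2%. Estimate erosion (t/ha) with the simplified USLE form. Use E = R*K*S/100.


Formula: E = R * K * S / 100  (simplified USLE)
R * K = 1029 * 0.044 = 45.276
E = 45.276 * 15.2 / 100 = 6.88 t/ha

6.88


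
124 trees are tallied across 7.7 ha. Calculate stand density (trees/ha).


Formula: Stand Density = N_trees / Area_ha
Density = 124 trees / 7.7 ha
Density = 16 trees/ha

16


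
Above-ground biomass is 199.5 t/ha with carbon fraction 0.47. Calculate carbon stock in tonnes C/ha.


Formula: Carbon Stock = Biomass * Carbon Fraction
C = 199.5 t/ha * 0.47
C = 93.8 t C/ha

93.8


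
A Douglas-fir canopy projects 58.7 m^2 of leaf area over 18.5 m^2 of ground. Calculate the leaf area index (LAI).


Formula: LAI = total leaf area / ground area  (dimensionless)
LAI = 58.7 m^2 / 18.5 m^2
LAI = 3.17

3.17


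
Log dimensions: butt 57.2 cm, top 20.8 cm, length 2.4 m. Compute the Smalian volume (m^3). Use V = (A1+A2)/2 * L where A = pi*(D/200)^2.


Smalian: V = (A1 + A2)/2 * L,  A = pi*(D/200)^2
A1 = pi*(57.2/200)^2 = 0.25697 m^2
A2 = pi*(20.8/200)^2 = 0.033979 m^2
V = (0.25697+0.033979)/2*2.4 = 0.3491 m^3

0.3491


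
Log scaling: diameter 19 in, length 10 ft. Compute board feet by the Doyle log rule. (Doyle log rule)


Doyle: BF = (D - 4)^2 * L / 16
Adjusted diameter = 19 - 4 = 15 in
(D-4)^2 = 15^2 = 225
BF = 225 * 10 / 16 = 141 BF

141


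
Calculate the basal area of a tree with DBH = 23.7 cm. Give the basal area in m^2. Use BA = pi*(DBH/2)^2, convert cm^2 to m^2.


Formula: BA = pi * (DBH/2)^2 / 10000  (cm^2 to m^2)
Radius = DBH/2 = 23.7/2 = 11.85 cm
BA = pi * 11.85^2 / 10000
   = 441.1503 cm^2 / 10000
   = 0.0441 m^2

0.0441


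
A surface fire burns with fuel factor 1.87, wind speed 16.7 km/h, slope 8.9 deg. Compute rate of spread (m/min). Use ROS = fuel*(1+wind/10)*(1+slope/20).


Formula: ROS = fuel * (1 + wind/10) * (1 + slope/20)
Wind factor = 1 + 16.7/10 = 2.67
Slope factor = 1 + 8.9/20 = 1.445
ROS = 1.87 * 2.67 * 1.445 = 7.21 m/min

7.21


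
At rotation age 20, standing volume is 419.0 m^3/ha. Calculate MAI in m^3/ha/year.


Formula: MAI = Total Volume / Stand Age
MAI = 419.0 m^3/ha / 20 years
MAI = 20.95 m^3/ha/year

20.95


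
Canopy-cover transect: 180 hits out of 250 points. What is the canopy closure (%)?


Formula: Canopy closure = covered points / total points * 100
Closure = 180 / 250 * 100
Closure = 0.72 * 100 = 72.0%

72.0


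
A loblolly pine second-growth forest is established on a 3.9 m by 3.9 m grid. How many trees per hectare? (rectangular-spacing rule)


Formula: TPH = 10000 m^2/ha / (spacing_x * spacing_y)
Area per tree = 3.9 m * 3.9 m = 15.21 m^2
TPH = 10000 / 15.21 = 657 trees/ha

657


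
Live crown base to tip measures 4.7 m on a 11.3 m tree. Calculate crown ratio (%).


Formula: Crown Ratio = (Crown Length / Total Height) * 100
CR = (4.7 m / 11.3 m) * 100
CR = 0.4159 * 100 = 41.6%

41.6


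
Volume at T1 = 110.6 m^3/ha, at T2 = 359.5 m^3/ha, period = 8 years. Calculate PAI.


Formula: PAI = (V_T2 - V_T1) / (T2 - T1)
Volume increment = 359.5 - 110.6 = 248.9 m^3/ha
PAI = 248.9 / 8 = 31.11 m^3/ha/year

31.11


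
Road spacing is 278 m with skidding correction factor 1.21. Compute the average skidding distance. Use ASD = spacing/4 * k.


Formula: ASD = (spacing / 4) * correction
Uncorrected distance = spacing / 4 = 278 / 4 = 69.5 m
ASD = 69.5 * 1.21 = 84 m

84


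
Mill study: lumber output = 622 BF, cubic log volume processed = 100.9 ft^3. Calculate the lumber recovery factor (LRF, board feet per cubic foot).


Formula: LRF = Lumber Output (BF) / Log Input (ft^3)
LRF = 622 BF / 100.9 ft^3
LRF = 6.16 BF/ft^3

6.16


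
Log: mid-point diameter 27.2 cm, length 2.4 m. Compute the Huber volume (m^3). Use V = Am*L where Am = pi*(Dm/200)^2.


Huber: V = Am * L,  Am = pi*(Dm/200)^2
Am = pi*(27.2/200)^2 = 0.058107 m^2
V = 0.058107*2.4 = 0.1395 m^3

0.1395


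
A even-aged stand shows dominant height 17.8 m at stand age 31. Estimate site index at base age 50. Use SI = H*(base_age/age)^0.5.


Formula: SI = H_dom * (base_age / age)^0.5
Age ratio = 50 / 31 = 1.6129
sqrt(age_ratio) = 1.27
SI = 17.8 * 1.27 = 22.6 m

22.6


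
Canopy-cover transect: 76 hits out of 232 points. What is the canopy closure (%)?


Formula: Canopy closure = covered points / total points * 100
Closure = 76 / 232 * 100
Closure = 0.3276 * 100 = 32.8%

32.8


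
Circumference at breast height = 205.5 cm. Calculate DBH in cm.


Formula: DBH = C / pi
DBH = 205.5 / pi
pi = 3.14159...
DBH = 65.4 cm

65.4


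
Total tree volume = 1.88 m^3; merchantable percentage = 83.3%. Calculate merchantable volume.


Formula: MV = V_total * (merchantable_pct / 100)
Merchantable fraction = 83.3% / 100 = 0.833
MV = 1.88 m^3 * 0.833 = 1.566 m^3

1.566


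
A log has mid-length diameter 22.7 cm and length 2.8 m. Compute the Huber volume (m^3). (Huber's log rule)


Huber: V = Am * L,  Am = pi*(Dm/200)^2
Am = pi*(22.7/200)^2 = 0.040471 m^2
V = 0.040471*2.8 = 0.1133 m^3

0.1133


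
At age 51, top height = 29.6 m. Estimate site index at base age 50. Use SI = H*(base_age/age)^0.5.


Formula: SI = H_dom * (base_age / age)^0.5
Age ratio = 50 / 51 = 0.98039
sqrt(age_ratio) = 0.99015
SI = 29.6 * 0.99015 = 29.3 m

29.3


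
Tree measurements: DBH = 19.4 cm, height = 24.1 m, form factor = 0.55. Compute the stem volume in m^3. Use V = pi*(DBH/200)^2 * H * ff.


Formula: V = pi * (DBH/200)^2 * H * ff
Radius = DBH/200 = 19.4/200 = 0.097 m
Radius^2 = 0.097^2 = 0.009409 m^2
V = pi * 0.009409 * 24.1 * 0.55
V = 0.392 m^3

0.392


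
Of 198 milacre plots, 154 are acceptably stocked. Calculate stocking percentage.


Formula: Stocking % = stocked plots / total plots * 100
Stocking = 154 / 198 * 100
Stocking = 0.7778 * 100 = 77.8%

77.8


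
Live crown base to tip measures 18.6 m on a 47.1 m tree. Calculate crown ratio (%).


Formula: Crown Ratio = (Crown Length / Total Height) * 100
CR = (18.6 m / 47.1 m) * 100
CR = 0.3949 * 100 = 39.5%

39.5


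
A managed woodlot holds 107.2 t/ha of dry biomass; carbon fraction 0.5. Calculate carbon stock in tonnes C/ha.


Formula: Carbon Stock = Biomass * Carbon Fraction
C = 107.2 t/ha * 0.5
C = 53.6 t C/ha

53.6


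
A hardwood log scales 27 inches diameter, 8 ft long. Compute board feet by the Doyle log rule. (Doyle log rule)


Doyle: BF = (D - 4)^2 * L / 16
Adjusted diameter = 27 - 4 = 23 in
(D-4)^2 = 23^2 = 529
BF = 529 * 8 / 16 = 265 BF

265


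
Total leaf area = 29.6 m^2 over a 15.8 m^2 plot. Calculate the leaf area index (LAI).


Formula: LAI = total leaf area / ground area  (dimensionless)
LAI = 29.6 m^2 / 15.8 m^2
LAI = 1.87

1.87


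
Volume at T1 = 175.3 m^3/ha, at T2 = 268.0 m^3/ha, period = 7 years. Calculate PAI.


Formula: PAI = (V_T2 - V_T1) / (T2 - T1)
Volume increment = 268.0 - 175.3 = 92.7 m^3/ha
PAI = 92.7 / 7 = 13.24 m^3/ha/year

13.24


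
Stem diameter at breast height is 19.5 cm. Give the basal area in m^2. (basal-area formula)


Formula: BA = pi * (DBH/2)^2 / 10000  (cm^2 to m^2)
Radius = DBH/2 = 19.5/2 = 9.75 cm
BA = pi * 9.75^2 / 10000
   = 298.6477 cm^2 / 10000
   = 0.0299 m^2

0.0299


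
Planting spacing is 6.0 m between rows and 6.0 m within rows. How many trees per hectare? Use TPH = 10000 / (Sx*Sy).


Formula: TPH = 10000 m^2/ha / (spacing_x * spacing_y)
Area per tree = 6.0 m * 6.0 m = 36.0 m^2
TPH = 10000 / 36.0 = 278 trees/ha

278


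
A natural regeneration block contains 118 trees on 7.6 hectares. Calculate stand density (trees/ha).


Formula: Stand Density = N_trees / Area_ha
Density = 118 trees / 7.6 ha
Density = 16 trees/ha

16


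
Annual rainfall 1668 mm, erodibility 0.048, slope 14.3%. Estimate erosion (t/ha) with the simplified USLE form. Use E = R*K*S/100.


Formula: E = R * K * S / 100  (simplified USLE)
R * K = 1668 * 0.048 = 80.064
E = 80.064 * 14.3 / 100 = 11.45 t/ha

11.45


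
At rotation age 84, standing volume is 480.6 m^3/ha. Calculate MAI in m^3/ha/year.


Formula: MAI = Total Volume / Stand Age
MAI = 480.6 m^3/ha / 84 years
MAI = 5.72 m^3/ha/year

5.72


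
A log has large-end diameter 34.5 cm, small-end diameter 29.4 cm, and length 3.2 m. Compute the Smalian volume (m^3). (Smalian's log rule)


Smalian: V = (A1 + A2)/2 * L,  A = pi*(D/200)^2
A1 = pi*(34.5/200)^2 = 0.093482 m^2
A2 = pi*(29.4/200)^2 = 0.067887 m^2
V = (0.093482+0.067887)/2*3.2 = 0.2582 m^3

0.2582


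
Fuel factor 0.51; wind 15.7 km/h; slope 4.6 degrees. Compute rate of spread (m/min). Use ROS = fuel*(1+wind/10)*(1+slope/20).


Formula: ROS = fuel * (1 + wind/10) * (1 + slope/20)
Wind factor = 1 + 15.7/10 = 2.57
Slope factor = 1 + 4.6/20 = 1.23
ROS = 0.51 * 2.57 * 1.23 = 1.61 m/min

1.61


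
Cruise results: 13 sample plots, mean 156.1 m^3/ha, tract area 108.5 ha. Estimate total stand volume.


Formula: Total Volume = Mean Volume per ha * Total Area
Total Volume = 156.1 m^3/ha * 108.5 ha
Total Volume = 16937 m^3

16937


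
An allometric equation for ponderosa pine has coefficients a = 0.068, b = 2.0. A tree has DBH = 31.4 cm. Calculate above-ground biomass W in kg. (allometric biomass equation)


Formula: W = a * DBH^b  (allometric power law)
DBH^b = 31.4^2.0 = 985.96
W = 0.068 * 985.96 = 67.0 kg

67.0


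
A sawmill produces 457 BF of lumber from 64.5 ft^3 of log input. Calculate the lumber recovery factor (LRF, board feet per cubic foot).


Formula: LRF = Lumber Output (BF) / Log Input (ft^3)
LRF = 457 BF / 64.5 ft^3
LRF = 7.09 BF/ft^3

7.09


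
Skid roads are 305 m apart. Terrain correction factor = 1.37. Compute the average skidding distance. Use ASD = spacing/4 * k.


Formula: ASD = (spacing / 4) * correction
Uncorrected distance = spacing / 4 = 305 / 4 = 76.25 m
ASD = 76.25 * 1.37 = 104 m

104


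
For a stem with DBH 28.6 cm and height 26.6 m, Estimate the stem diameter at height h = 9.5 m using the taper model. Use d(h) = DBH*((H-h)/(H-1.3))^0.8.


Taper: d(h) = DBH * ((H - h) / (H - 1.3))^0.8
Numerator = H - h = 26.6 - 9.5 = 17.1 m
Denominator = H - 1.3 = 26.6 - 1.3 = 25.3 m
Ratio = 17.1 / 25.3 = 0.67589
d = 28.6 * 0.67589^0.8 = 20.9 cm

20.9


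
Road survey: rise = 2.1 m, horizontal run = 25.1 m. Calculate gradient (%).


Formula: Gradient = rise / run * 100
Gradient = 2.1 / 25.1 * 100 = 8.4%

8.4


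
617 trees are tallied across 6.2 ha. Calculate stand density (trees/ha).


Formula: Stand Density = N_trees / Area_ha
Density = 617 trees / 6.2 ha
Density = 100 trees/ha

100


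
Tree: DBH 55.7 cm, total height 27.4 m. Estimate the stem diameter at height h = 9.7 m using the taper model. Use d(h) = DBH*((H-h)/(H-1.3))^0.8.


Taper: d(h) = DBH * ((H - h) / (H - 1.3))^0.8
Numerator = H - h = 27.4 - 9.7 = 17.7 m
Denominator = H - 1.3 = 27.4 - 1.3 = 26.1 m
Ratio = 17.7 / 26.1 = 0.67816
d = 55.7 * 0.67816^0.8 = 40.8 cm

40.8


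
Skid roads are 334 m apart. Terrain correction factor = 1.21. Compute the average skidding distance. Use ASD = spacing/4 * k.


Formula: ASD = (spacing / 4) * correction
Uncorrected distance = spacing / 4 = 334 / 4 = 83.5 m
ASD = 83.5 * 1.21 = 101 m

101


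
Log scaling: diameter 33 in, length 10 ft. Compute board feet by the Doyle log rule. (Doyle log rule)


Doyle: BF = (D - 4)^2 * L / 16
Adjusted diameter = 33 - 4 = 29 in
(D-4)^2 = 29^2 = 841
BF = 841 * 10 / 16 = 526 BF

526


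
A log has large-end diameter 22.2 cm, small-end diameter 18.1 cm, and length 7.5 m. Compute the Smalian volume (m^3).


Smalian: V = (A1 + A2)/2 * L,  A = pi*(D/200)^2
A1 = pi*(22.2/200)^2 = 0.038708 m^2
A2 = pi*(18.1/200)^2 = 0.02573 m^2
V = (0.038708+0.02573)/2*7.5 = 0.2416 m^3

0.2416


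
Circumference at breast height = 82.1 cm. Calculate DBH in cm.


Formula: DBH = C / pi
DBH = 82.1 / pi
pi = 3.14159...
DBH = 26.1 cm

26.1


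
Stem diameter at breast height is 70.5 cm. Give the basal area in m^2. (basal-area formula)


Formula: BA = pi * (DBH/2)^2 / 10000  (cm^2 to m^2)
Radius = DBH/2 = 70.5/2 = 35.25 cm
BA = pi * 35.25^2 / 10000
   = 3903.6252 cm^2 / 10000
   = 0.3904 m^2

0.3904


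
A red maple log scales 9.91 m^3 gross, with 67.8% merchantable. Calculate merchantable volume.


Formula: MV = V_total * (merchantable_pct / 100)
Merchantable fraction = 67.8% / 100 = 0.678
MV = 9.91 m^3 * 0.678 = 6.719 m^3

6.719


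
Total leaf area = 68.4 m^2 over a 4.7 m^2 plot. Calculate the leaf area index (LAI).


Formula: LAI = total leaf area / ground area  (dimensionless)
LAI = 68.4 m^2 / 4.7 m^2
LAI = 14.55

14.55


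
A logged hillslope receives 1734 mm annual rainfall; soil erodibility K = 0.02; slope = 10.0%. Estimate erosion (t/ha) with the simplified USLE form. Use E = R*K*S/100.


Formula: E = R * K * S / 100  (simplified USLE)
R * K = 1734 * 0.02 = 34.68
E = 34.68 * 10.0 / 100 = 3.47 t/ha

3.47


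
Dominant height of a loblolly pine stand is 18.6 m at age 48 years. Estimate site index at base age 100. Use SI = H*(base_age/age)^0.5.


Formula: SI = H_dom * (base_age / age)^0.5
Age ratio = 100 / 48 = 2.08333
sqrt(age_ratio) = 1.44338
SI = 18.6 * 1.44338 = 26.8 m

26.8


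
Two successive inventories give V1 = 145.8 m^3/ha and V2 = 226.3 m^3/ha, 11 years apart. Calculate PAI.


Formula: PAI = (V_T2 - V_T1) / (T2 - T1)
Volume increment = 226.3 - 145.8 = 80.5 m^3/ha
PAI = 80.5 / 11 = 7.32 m^3/ha/year

7.32


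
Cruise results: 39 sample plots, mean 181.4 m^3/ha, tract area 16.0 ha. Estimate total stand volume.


Formula: Total Volume = Mean Volume per ha * Total Area
Total Volume = 181.4 m^3/ha * 16.0 ha
Total Volume = 2902 m^3

2902


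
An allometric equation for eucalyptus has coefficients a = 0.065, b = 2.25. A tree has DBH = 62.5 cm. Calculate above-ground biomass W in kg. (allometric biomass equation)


Formula: W = a * DBH^b  (allometric power law)
DBH^b = 62.5^2.25 = 10983.229
W = 0.065 * 10983.229 = 713.9 kg

713.9


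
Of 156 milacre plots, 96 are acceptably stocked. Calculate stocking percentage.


Formula: Stocking % = stocked plots / total plots * 100
Stocking = 96 / 156 * 100
Stocking = 0.6154 * 100 = 61.5%

61.5


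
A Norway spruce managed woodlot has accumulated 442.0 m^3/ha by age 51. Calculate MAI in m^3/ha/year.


Formula: MAI = Total Volume / Stand Age
MAI = 442.0 m^3/ha / 51 years
MAI = 8.67 m^3/ha/year

8.67


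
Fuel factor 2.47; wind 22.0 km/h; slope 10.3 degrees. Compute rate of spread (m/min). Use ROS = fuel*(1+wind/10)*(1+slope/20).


Formula: ROS = fuel * (1 + wind/10) * (1 + slope/20)
Wind factor = 1 + 22.0/10 = 3.2
Slope factor = 1 + 10.3/20 = 1.515
ROS = 2.47 * 3.2 * 1.515 = 11.97 m/min

11.97


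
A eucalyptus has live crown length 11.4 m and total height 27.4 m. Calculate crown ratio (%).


Formula: Crown Ratio = (Crown Length / Total Height) * 100
CR = (11.4 m / 27.4 m) * 100
CR = 0.4161 * 100 = 41.6%

41.6


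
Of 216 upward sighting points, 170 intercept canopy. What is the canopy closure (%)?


Formula: Canopy closure = covered points / total points * 100
Closure = 170 / 216 * 100
Closure = 0.787 * 100 = 78.7%

78.7


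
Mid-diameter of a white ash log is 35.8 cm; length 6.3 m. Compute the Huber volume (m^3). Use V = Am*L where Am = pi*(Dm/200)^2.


Huber: V = Am * L,  Am = pi*(Dm/200)^2
Am = pi*(35.8/200)^2 = 0.10066 m^2
V = 0.10066*6.3 = 0.6342 m^3

0.6342


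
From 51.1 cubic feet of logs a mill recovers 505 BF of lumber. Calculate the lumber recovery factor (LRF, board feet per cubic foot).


Formula: LRF = Lumber Output (BF) / Log Input (ft^3)
LRF = 505 BF / 51.1 ft^3
LRF = 9.88 BF/ft^3

9.88


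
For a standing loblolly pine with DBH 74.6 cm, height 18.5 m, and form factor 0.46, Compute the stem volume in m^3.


Formula: V = pi * (DBH/200)^2 * H * ff
Radius = DBH/200 = 74.6/200 = 0.373 m
Radius^2 = 0.373^2 = 0.139129 m^2
V = pi * 0.139129 * 18.5 * 0.46
V = 3.72 m^3

3.72


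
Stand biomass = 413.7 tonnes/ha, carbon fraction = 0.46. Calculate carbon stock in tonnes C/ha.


Formula: Carbon Stock = Biomass * Carbon Fraction
C = 413.7 t/ha * 0.46
C = 190.3 t C/ha

190.3


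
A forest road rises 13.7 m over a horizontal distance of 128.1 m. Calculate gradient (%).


Formula: Gradient = rise / run * 100
Gradient = 13.7 / 128.1 * 100 = 10.7%

10.7


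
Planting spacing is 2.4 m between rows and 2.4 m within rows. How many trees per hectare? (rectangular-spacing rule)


Formula: TPH = 10000 m^2/ha / (spacing_x * spacing_y)
Area per tree = 2.4 m * 2.4 m = 5.76 m^2
TPH = 10000 / 5.76 = 1736 trees/ha

1736


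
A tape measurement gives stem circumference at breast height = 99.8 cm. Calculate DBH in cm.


Formula: DBH = C / pi
DBH = 99.8 / pi
pi = 3.14159...
DBH = 31.8 cm

31.8


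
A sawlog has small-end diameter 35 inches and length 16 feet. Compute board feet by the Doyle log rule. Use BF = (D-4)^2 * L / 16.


Doyle: BF = (D - 4)^2 * L / 16
Adjusted diameter = 35 - 4 = 31 in
(D-4)^2 = 31^2 = 961
BF = 961 * 16 / 16 = 961 BF

961


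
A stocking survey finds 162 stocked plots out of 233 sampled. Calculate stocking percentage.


Formula: Stocking % = stocked plots / total plots * 100
Stocking = 162 / 233 * 100
Stocking = 0.6953 * 100 = 69.5%

69.5
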